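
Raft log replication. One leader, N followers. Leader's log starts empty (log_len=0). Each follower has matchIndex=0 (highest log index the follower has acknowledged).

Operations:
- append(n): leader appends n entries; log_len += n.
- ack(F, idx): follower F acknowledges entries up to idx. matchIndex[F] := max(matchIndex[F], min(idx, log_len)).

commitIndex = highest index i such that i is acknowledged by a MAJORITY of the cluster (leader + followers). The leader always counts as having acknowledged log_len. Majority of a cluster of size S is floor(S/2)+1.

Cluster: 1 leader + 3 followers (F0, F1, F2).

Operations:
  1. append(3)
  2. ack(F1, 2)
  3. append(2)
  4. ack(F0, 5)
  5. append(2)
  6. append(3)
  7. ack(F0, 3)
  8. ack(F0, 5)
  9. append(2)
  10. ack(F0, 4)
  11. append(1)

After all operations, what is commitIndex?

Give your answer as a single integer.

Op 1: append 3 -> log_len=3
Op 2: F1 acks idx 2 -> match: F0=0 F1=2 F2=0; commitIndex=0
Op 3: append 2 -> log_len=5
Op 4: F0 acks idx 5 -> match: F0=5 F1=2 F2=0; commitIndex=2
Op 5: append 2 -> log_len=7
Op 6: append 3 -> log_len=10
Op 7: F0 acks idx 3 -> match: F0=5 F1=2 F2=0; commitIndex=2
Op 8: F0 acks idx 5 -> match: F0=5 F1=2 F2=0; commitIndex=2
Op 9: append 2 -> log_len=12
Op 10: F0 acks idx 4 -> match: F0=5 F1=2 F2=0; commitIndex=2
Op 11: append 1 -> log_len=13

Answer: 2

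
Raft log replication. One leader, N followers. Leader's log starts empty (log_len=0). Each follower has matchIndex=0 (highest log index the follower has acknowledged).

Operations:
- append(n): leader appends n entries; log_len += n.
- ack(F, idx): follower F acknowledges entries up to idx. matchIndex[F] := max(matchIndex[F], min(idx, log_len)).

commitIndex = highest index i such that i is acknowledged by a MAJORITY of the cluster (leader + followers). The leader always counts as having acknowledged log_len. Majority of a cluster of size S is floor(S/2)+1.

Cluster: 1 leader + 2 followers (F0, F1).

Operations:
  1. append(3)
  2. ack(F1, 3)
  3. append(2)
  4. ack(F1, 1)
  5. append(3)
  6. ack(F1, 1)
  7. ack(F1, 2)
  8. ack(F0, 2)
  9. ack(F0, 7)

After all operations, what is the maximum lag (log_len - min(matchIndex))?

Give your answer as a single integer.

Answer: 5

Derivation:
Op 1: append 3 -> log_len=3
Op 2: F1 acks idx 3 -> match: F0=0 F1=3; commitIndex=3
Op 3: append 2 -> log_len=5
Op 4: F1 acks idx 1 -> match: F0=0 F1=3; commitIndex=3
Op 5: append 3 -> log_len=8
Op 6: F1 acks idx 1 -> match: F0=0 F1=3; commitIndex=3
Op 7: F1 acks idx 2 -> match: F0=0 F1=3; commitIndex=3
Op 8: F0 acks idx 2 -> match: F0=2 F1=3; commitIndex=3
Op 9: F0 acks idx 7 -> match: F0=7 F1=3; commitIndex=7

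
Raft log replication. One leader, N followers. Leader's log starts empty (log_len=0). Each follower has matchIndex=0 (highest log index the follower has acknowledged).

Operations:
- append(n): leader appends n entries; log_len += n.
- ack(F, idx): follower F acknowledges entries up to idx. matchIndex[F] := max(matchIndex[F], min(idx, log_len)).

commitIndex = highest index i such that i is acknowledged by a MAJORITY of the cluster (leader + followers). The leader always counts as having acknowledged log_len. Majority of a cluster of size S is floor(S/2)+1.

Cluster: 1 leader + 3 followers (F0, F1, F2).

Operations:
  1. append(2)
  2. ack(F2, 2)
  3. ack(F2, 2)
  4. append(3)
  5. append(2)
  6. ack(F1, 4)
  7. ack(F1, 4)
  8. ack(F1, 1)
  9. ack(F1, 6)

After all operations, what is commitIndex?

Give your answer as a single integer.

Op 1: append 2 -> log_len=2
Op 2: F2 acks idx 2 -> match: F0=0 F1=0 F2=2; commitIndex=0
Op 3: F2 acks idx 2 -> match: F0=0 F1=0 F2=2; commitIndex=0
Op 4: append 3 -> log_len=5
Op 5: append 2 -> log_len=7
Op 6: F1 acks idx 4 -> match: F0=0 F1=4 F2=2; commitIndex=2
Op 7: F1 acks idx 4 -> match: F0=0 F1=4 F2=2; commitIndex=2
Op 8: F1 acks idx 1 -> match: F0=0 F1=4 F2=2; commitIndex=2
Op 9: F1 acks idx 6 -> match: F0=0 F1=6 F2=2; commitIndex=2

Answer: 2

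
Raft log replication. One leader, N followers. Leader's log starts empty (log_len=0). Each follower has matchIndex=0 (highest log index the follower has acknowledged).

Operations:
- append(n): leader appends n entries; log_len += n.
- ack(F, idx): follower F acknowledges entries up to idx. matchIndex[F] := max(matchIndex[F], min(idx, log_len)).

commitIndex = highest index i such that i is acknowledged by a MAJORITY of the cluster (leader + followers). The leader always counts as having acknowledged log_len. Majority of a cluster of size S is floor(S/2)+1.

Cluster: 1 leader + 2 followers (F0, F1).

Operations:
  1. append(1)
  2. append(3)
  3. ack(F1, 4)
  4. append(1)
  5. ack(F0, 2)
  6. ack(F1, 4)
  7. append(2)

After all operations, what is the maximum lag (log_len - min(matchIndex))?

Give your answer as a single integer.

Answer: 5

Derivation:
Op 1: append 1 -> log_len=1
Op 2: append 3 -> log_len=4
Op 3: F1 acks idx 4 -> match: F0=0 F1=4; commitIndex=4
Op 4: append 1 -> log_len=5
Op 5: F0 acks idx 2 -> match: F0=2 F1=4; commitIndex=4
Op 6: F1 acks idx 4 -> match: F0=2 F1=4; commitIndex=4
Op 7: append 2 -> log_len=7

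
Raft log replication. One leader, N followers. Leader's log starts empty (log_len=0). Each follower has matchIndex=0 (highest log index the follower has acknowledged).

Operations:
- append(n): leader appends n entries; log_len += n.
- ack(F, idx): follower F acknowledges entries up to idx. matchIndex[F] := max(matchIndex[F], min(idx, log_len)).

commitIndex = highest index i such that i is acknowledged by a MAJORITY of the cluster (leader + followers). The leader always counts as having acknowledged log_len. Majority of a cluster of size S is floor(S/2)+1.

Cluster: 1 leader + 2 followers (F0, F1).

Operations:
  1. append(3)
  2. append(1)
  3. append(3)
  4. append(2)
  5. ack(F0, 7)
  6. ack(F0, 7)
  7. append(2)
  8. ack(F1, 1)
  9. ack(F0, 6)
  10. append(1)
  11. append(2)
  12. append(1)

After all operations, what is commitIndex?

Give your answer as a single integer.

Op 1: append 3 -> log_len=3
Op 2: append 1 -> log_len=4
Op 3: append 3 -> log_len=7
Op 4: append 2 -> log_len=9
Op 5: F0 acks idx 7 -> match: F0=7 F1=0; commitIndex=7
Op 6: F0 acks idx 7 -> match: F0=7 F1=0; commitIndex=7
Op 7: append 2 -> log_len=11
Op 8: F1 acks idx 1 -> match: F0=7 F1=1; commitIndex=7
Op 9: F0 acks idx 6 -> match: F0=7 F1=1; commitIndex=7
Op 10: append 1 -> log_len=12
Op 11: append 2 -> log_len=14
Op 12: append 1 -> log_len=15

Answer: 7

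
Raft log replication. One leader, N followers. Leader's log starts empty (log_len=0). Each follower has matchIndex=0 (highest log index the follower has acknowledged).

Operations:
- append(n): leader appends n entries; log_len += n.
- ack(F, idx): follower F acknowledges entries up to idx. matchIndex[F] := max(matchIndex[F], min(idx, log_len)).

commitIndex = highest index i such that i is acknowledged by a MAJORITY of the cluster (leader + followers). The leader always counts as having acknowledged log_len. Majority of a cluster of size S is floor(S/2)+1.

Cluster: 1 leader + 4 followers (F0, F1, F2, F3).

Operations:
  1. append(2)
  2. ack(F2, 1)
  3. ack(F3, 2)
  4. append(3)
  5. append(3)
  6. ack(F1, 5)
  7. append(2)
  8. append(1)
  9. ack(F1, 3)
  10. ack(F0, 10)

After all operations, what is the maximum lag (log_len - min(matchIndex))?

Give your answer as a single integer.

Answer: 10

Derivation:
Op 1: append 2 -> log_len=2
Op 2: F2 acks idx 1 -> match: F0=0 F1=0 F2=1 F3=0; commitIndex=0
Op 3: F3 acks idx 2 -> match: F0=0 F1=0 F2=1 F3=2; commitIndex=1
Op 4: append 3 -> log_len=5
Op 5: append 3 -> log_len=8
Op 6: F1 acks idx 5 -> match: F0=0 F1=5 F2=1 F3=2; commitIndex=2
Op 7: append 2 -> log_len=10
Op 8: append 1 -> log_len=11
Op 9: F1 acks idx 3 -> match: F0=0 F1=5 F2=1 F3=2; commitIndex=2
Op 10: F0 acks idx 10 -> match: F0=10 F1=5 F2=1 F3=2; commitIndex=5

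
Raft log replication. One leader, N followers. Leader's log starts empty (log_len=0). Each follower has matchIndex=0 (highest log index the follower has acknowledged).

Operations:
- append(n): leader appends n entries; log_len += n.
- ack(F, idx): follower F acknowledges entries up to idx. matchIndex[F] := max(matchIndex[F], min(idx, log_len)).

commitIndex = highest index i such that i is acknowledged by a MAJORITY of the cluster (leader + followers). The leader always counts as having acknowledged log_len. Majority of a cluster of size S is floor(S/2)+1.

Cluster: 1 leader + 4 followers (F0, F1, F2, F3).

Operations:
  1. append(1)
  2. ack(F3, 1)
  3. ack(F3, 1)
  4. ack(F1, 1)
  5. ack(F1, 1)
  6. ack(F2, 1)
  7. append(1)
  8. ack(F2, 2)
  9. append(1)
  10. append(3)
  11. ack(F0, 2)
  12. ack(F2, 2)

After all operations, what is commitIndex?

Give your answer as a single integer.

Op 1: append 1 -> log_len=1
Op 2: F3 acks idx 1 -> match: F0=0 F1=0 F2=0 F3=1; commitIndex=0
Op 3: F3 acks idx 1 -> match: F0=0 F1=0 F2=0 F3=1; commitIndex=0
Op 4: F1 acks idx 1 -> match: F0=0 F1=1 F2=0 F3=1; commitIndex=1
Op 5: F1 acks idx 1 -> match: F0=0 F1=1 F2=0 F3=1; commitIndex=1
Op 6: F2 acks idx 1 -> match: F0=0 F1=1 F2=1 F3=1; commitIndex=1
Op 7: append 1 -> log_len=2
Op 8: F2 acks idx 2 -> match: F0=0 F1=1 F2=2 F3=1; commitIndex=1
Op 9: append 1 -> log_len=3
Op 10: append 3 -> log_len=6
Op 11: F0 acks idx 2 -> match: F0=2 F1=1 F2=2 F3=1; commitIndex=2
Op 12: F2 acks idx 2 -> match: F0=2 F1=1 F2=2 F3=1; commitIndex=2

Answer: 2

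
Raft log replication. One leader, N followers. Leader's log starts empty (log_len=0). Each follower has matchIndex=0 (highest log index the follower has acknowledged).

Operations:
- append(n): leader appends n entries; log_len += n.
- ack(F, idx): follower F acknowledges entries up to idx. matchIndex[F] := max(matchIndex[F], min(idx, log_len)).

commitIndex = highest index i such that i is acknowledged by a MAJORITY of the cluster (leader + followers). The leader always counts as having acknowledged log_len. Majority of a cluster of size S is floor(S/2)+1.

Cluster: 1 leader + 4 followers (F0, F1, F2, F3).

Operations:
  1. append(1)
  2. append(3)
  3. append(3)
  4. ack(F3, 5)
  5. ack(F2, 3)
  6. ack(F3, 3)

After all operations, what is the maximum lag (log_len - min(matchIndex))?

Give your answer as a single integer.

Op 1: append 1 -> log_len=1
Op 2: append 3 -> log_len=4
Op 3: append 3 -> log_len=7
Op 4: F3 acks idx 5 -> match: F0=0 F1=0 F2=0 F3=5; commitIndex=0
Op 5: F2 acks idx 3 -> match: F0=0 F1=0 F2=3 F3=5; commitIndex=3
Op 6: F3 acks idx 3 -> match: F0=0 F1=0 F2=3 F3=5; commitIndex=3

Answer: 7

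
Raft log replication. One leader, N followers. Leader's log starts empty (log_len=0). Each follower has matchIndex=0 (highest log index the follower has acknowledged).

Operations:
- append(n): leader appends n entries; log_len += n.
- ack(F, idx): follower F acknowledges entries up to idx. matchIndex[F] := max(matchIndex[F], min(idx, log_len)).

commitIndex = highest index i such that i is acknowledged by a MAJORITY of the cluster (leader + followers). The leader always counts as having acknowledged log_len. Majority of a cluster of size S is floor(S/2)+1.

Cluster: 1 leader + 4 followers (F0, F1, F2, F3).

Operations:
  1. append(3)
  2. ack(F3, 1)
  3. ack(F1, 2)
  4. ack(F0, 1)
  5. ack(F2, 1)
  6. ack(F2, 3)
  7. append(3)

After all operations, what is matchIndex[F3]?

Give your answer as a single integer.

Answer: 1

Derivation:
Op 1: append 3 -> log_len=3
Op 2: F3 acks idx 1 -> match: F0=0 F1=0 F2=0 F3=1; commitIndex=0
Op 3: F1 acks idx 2 -> match: F0=0 F1=2 F2=0 F3=1; commitIndex=1
Op 4: F0 acks idx 1 -> match: F0=1 F1=2 F2=0 F3=1; commitIndex=1
Op 5: F2 acks idx 1 -> match: F0=1 F1=2 F2=1 F3=1; commitIndex=1
Op 6: F2 acks idx 3 -> match: F0=1 F1=2 F2=3 F3=1; commitIndex=2
Op 7: append 3 -> log_len=6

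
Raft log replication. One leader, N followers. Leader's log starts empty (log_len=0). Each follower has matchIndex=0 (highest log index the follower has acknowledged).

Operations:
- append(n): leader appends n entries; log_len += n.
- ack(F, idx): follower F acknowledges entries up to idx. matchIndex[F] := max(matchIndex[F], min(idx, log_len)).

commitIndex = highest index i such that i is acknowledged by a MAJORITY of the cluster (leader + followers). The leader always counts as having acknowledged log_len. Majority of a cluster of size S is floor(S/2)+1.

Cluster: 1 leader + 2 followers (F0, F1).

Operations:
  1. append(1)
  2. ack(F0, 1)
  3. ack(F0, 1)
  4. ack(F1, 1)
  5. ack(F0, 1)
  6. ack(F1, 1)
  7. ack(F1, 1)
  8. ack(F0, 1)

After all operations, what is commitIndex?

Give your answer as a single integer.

Answer: 1

Derivation:
Op 1: append 1 -> log_len=1
Op 2: F0 acks idx 1 -> match: F0=1 F1=0; commitIndex=1
Op 3: F0 acks idx 1 -> match: F0=1 F1=0; commitIndex=1
Op 4: F1 acks idx 1 -> match: F0=1 F1=1; commitIndex=1
Op 5: F0 acks idx 1 -> match: F0=1 F1=1; commitIndex=1
Op 6: F1 acks idx 1 -> match: F0=1 F1=1; commitIndex=1
Op 7: F1 acks idx 1 -> match: F0=1 F1=1; commitIndex=1
Op 8: F0 acks idx 1 -> match: F0=1 F1=1; commitIndex=1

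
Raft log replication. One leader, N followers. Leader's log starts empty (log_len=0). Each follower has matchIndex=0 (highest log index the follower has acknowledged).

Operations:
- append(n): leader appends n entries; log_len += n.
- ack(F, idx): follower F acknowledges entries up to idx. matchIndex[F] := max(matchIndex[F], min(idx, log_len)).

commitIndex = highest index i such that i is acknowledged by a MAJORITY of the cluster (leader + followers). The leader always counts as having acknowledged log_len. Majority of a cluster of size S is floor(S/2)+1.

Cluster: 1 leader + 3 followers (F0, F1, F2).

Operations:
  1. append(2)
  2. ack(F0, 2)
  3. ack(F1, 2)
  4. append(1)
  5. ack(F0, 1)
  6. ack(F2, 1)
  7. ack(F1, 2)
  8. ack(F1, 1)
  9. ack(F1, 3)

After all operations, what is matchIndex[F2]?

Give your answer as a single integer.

Op 1: append 2 -> log_len=2
Op 2: F0 acks idx 2 -> match: F0=2 F1=0 F2=0; commitIndex=0
Op 3: F1 acks idx 2 -> match: F0=2 F1=2 F2=0; commitIndex=2
Op 4: append 1 -> log_len=3
Op 5: F0 acks idx 1 -> match: F0=2 F1=2 F2=0; commitIndex=2
Op 6: F2 acks idx 1 -> match: F0=2 F1=2 F2=1; commitIndex=2
Op 7: F1 acks idx 2 -> match: F0=2 F1=2 F2=1; commitIndex=2
Op 8: F1 acks idx 1 -> match: F0=2 F1=2 F2=1; commitIndex=2
Op 9: F1 acks idx 3 -> match: F0=2 F1=3 F2=1; commitIndex=2

Answer: 1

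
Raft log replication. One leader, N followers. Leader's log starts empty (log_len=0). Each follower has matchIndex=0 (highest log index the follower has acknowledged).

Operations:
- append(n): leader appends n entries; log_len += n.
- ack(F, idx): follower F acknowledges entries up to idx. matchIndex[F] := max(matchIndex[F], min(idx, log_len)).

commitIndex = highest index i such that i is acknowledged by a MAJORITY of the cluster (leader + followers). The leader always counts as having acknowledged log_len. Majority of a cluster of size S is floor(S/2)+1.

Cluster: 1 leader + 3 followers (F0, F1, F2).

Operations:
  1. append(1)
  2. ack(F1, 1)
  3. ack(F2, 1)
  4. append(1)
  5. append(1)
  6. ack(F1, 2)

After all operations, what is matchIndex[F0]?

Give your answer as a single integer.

Op 1: append 1 -> log_len=1
Op 2: F1 acks idx 1 -> match: F0=0 F1=1 F2=0; commitIndex=0
Op 3: F2 acks idx 1 -> match: F0=0 F1=1 F2=1; commitIndex=1
Op 4: append 1 -> log_len=2
Op 5: append 1 -> log_len=3
Op 6: F1 acks idx 2 -> match: F0=0 F1=2 F2=1; commitIndex=1

Answer: 0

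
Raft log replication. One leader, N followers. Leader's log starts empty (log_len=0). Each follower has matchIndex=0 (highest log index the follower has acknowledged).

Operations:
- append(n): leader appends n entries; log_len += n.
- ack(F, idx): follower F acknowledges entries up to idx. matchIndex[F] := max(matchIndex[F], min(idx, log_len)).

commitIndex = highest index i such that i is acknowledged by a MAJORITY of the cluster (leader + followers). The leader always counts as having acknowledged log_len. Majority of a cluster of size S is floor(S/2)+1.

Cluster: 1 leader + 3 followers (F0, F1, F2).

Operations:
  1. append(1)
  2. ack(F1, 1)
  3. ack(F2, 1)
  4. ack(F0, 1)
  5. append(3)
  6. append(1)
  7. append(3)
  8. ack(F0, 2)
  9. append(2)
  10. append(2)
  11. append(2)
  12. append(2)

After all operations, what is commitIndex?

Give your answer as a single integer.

Op 1: append 1 -> log_len=1
Op 2: F1 acks idx 1 -> match: F0=0 F1=1 F2=0; commitIndex=0
Op 3: F2 acks idx 1 -> match: F0=0 F1=1 F2=1; commitIndex=1
Op 4: F0 acks idx 1 -> match: F0=1 F1=1 F2=1; commitIndex=1
Op 5: append 3 -> log_len=4
Op 6: append 1 -> log_len=5
Op 7: append 3 -> log_len=8
Op 8: F0 acks idx 2 -> match: F0=2 F1=1 F2=1; commitIndex=1
Op 9: append 2 -> log_len=10
Op 10: append 2 -> log_len=12
Op 11: append 2 -> log_len=14
Op 12: append 2 -> log_len=16

Answer: 1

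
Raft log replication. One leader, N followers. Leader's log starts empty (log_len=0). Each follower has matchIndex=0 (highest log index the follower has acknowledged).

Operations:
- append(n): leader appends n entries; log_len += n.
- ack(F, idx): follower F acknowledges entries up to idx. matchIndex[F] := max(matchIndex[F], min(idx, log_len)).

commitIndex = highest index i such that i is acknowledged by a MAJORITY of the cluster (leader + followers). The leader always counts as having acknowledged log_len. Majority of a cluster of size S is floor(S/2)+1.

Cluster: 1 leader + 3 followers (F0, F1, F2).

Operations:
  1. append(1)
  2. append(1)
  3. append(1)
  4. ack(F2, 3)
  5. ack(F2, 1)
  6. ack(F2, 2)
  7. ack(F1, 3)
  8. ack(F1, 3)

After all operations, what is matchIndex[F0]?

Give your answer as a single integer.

Op 1: append 1 -> log_len=1
Op 2: append 1 -> log_len=2
Op 3: append 1 -> log_len=3
Op 4: F2 acks idx 3 -> match: F0=0 F1=0 F2=3; commitIndex=0
Op 5: F2 acks idx 1 -> match: F0=0 F1=0 F2=3; commitIndex=0
Op 6: F2 acks idx 2 -> match: F0=0 F1=0 F2=3; commitIndex=0
Op 7: F1 acks idx 3 -> match: F0=0 F1=3 F2=3; commitIndex=3
Op 8: F1 acks idx 3 -> match: F0=0 F1=3 F2=3; commitIndex=3

Answer: 0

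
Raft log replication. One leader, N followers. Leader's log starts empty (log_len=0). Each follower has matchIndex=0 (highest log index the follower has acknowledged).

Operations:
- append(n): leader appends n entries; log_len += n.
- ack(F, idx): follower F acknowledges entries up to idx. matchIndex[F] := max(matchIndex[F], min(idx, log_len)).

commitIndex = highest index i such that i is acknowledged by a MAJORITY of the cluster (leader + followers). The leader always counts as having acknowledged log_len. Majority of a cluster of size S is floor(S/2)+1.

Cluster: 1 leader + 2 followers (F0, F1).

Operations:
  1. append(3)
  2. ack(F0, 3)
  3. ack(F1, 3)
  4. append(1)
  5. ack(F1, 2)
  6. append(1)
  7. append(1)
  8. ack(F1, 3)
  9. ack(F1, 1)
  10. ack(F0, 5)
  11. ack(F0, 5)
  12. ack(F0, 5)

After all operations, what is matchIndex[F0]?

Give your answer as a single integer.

Op 1: append 3 -> log_len=3
Op 2: F0 acks idx 3 -> match: F0=3 F1=0; commitIndex=3
Op 3: F1 acks idx 3 -> match: F0=3 F1=3; commitIndex=3
Op 4: append 1 -> log_len=4
Op 5: F1 acks idx 2 -> match: F0=3 F1=3; commitIndex=3
Op 6: append 1 -> log_len=5
Op 7: append 1 -> log_len=6
Op 8: F1 acks idx 3 -> match: F0=3 F1=3; commitIndex=3
Op 9: F1 acks idx 1 -> match: F0=3 F1=3; commitIndex=3
Op 10: F0 acks idx 5 -> match: F0=5 F1=3; commitIndex=5
Op 11: F0 acks idx 5 -> match: F0=5 F1=3; commitIndex=5
Op 12: F0 acks idx 5 -> match: F0=5 F1=3; commitIndex=5

Answer: 5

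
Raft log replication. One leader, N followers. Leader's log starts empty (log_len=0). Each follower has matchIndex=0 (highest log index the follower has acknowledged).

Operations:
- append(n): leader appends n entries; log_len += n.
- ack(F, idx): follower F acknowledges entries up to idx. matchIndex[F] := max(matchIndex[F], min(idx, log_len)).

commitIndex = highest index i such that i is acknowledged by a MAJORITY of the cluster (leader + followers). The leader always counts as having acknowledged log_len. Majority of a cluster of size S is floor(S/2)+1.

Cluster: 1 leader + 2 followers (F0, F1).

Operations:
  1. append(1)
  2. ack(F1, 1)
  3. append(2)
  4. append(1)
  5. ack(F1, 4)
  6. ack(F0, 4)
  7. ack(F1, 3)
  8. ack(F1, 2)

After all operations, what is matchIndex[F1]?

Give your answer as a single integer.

Answer: 4

Derivation:
Op 1: append 1 -> log_len=1
Op 2: F1 acks idx 1 -> match: F0=0 F1=1; commitIndex=1
Op 3: append 2 -> log_len=3
Op 4: append 1 -> log_len=4
Op 5: F1 acks idx 4 -> match: F0=0 F1=4; commitIndex=4
Op 6: F0 acks idx 4 -> match: F0=4 F1=4; commitIndex=4
Op 7: F1 acks idx 3 -> match: F0=4 F1=4; commitIndex=4
Op 8: F1 acks idx 2 -> match: F0=4 F1=4; commitIndex=4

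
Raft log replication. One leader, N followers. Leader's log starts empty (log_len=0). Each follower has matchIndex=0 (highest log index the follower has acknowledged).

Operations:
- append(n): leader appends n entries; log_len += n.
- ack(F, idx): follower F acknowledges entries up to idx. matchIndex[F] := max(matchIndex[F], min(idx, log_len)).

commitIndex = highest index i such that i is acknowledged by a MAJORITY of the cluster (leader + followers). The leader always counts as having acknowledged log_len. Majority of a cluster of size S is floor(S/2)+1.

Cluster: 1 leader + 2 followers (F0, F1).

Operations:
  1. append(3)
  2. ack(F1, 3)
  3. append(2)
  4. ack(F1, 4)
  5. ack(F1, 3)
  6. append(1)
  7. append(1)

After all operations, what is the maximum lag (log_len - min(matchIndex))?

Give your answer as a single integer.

Op 1: append 3 -> log_len=3
Op 2: F1 acks idx 3 -> match: F0=0 F1=3; commitIndex=3
Op 3: append 2 -> log_len=5
Op 4: F1 acks idx 4 -> match: F0=0 F1=4; commitIndex=4
Op 5: F1 acks idx 3 -> match: F0=0 F1=4; commitIndex=4
Op 6: append 1 -> log_len=6
Op 7: append 1 -> log_len=7

Answer: 7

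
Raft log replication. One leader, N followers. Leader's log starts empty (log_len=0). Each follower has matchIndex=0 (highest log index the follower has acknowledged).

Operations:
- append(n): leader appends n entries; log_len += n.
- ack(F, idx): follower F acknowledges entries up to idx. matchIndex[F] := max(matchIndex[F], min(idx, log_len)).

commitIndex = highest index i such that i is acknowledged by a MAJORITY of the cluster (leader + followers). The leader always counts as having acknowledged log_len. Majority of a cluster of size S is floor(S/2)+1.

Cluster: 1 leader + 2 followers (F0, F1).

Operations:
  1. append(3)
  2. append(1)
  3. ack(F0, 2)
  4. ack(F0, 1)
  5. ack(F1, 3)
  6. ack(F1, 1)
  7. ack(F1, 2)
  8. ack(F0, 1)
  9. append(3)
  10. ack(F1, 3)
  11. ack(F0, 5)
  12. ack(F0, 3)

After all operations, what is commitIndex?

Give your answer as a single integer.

Answer: 5

Derivation:
Op 1: append 3 -> log_len=3
Op 2: append 1 -> log_len=4
Op 3: F0 acks idx 2 -> match: F0=2 F1=0; commitIndex=2
Op 4: F0 acks idx 1 -> match: F0=2 F1=0; commitIndex=2
Op 5: F1 acks idx 3 -> match: F0=2 F1=3; commitIndex=3
Op 6: F1 acks idx 1 -> match: F0=2 F1=3; commitIndex=3
Op 7: F1 acks idx 2 -> match: F0=2 F1=3; commitIndex=3
Op 8: F0 acks idx 1 -> match: F0=2 F1=3; commitIndex=3
Op 9: append 3 -> log_len=7
Op 10: F1 acks idx 3 -> match: F0=2 F1=3; commitIndex=3
Op 11: F0 acks idx 5 -> match: F0=5 F1=3; commitIndex=5
Op 12: F0 acks idx 3 -> match: F0=5 F1=3; commitIndex=5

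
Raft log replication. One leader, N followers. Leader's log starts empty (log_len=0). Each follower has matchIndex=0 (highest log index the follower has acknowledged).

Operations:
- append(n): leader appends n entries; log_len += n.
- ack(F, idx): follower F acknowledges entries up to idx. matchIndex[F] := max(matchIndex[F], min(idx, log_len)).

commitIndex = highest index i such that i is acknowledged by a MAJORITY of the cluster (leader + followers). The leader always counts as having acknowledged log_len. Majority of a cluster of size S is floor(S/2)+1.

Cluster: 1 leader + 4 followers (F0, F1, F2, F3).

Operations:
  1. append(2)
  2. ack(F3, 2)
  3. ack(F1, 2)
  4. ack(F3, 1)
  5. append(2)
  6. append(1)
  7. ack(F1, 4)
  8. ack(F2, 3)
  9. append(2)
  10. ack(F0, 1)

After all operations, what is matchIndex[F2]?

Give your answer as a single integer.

Op 1: append 2 -> log_len=2
Op 2: F3 acks idx 2 -> match: F0=0 F1=0 F2=0 F3=2; commitIndex=0
Op 3: F1 acks idx 2 -> match: F0=0 F1=2 F2=0 F3=2; commitIndex=2
Op 4: F3 acks idx 1 -> match: F0=0 F1=2 F2=0 F3=2; commitIndex=2
Op 5: append 2 -> log_len=4
Op 6: append 1 -> log_len=5
Op 7: F1 acks idx 4 -> match: F0=0 F1=4 F2=0 F3=2; commitIndex=2
Op 8: F2 acks idx 3 -> match: F0=0 F1=4 F2=3 F3=2; commitIndex=3
Op 9: append 2 -> log_len=7
Op 10: F0 acks idx 1 -> match: F0=1 F1=4 F2=3 F3=2; commitIndex=3

Answer: 3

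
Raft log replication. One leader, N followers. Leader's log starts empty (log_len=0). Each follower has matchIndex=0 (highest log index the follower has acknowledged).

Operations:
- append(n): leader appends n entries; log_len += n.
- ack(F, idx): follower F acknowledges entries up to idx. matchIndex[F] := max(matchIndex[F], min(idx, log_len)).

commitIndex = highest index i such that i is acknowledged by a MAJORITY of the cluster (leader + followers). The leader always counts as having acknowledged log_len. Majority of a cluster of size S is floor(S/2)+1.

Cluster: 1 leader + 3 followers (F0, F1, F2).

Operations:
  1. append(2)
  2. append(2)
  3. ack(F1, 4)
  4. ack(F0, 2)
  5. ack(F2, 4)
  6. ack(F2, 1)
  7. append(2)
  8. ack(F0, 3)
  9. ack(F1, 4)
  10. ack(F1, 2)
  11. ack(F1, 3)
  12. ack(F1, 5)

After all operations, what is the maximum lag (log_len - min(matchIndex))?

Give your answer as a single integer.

Op 1: append 2 -> log_len=2
Op 2: append 2 -> log_len=4
Op 3: F1 acks idx 4 -> match: F0=0 F1=4 F2=0; commitIndex=0
Op 4: F0 acks idx 2 -> match: F0=2 F1=4 F2=0; commitIndex=2
Op 5: F2 acks idx 4 -> match: F0=2 F1=4 F2=4; commitIndex=4
Op 6: F2 acks idx 1 -> match: F0=2 F1=4 F2=4; commitIndex=4
Op 7: append 2 -> log_len=6
Op 8: F0 acks idx 3 -> match: F0=3 F1=4 F2=4; commitIndex=4
Op 9: F1 acks idx 4 -> match: F0=3 F1=4 F2=4; commitIndex=4
Op 10: F1 acks idx 2 -> match: F0=3 F1=4 F2=4; commitIndex=4
Op 11: F1 acks idx 3 -> match: F0=3 F1=4 F2=4; commitIndex=4
Op 12: F1 acks idx 5 -> match: F0=3 F1=5 F2=4; commitIndex=4

Answer: 3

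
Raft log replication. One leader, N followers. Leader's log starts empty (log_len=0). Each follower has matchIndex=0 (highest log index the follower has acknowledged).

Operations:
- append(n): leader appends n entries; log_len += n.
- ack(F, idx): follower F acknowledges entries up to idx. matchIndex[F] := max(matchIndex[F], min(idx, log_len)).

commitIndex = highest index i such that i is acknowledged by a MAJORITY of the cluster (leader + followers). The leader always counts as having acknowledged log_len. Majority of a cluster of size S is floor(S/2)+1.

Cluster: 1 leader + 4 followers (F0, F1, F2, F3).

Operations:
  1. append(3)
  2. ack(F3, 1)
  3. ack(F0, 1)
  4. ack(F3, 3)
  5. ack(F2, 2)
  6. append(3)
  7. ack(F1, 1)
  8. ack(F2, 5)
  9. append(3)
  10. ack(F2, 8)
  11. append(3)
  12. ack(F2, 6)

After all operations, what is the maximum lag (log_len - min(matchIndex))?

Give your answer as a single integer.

Op 1: append 3 -> log_len=3
Op 2: F3 acks idx 1 -> match: F0=0 F1=0 F2=0 F3=1; commitIndex=0
Op 3: F0 acks idx 1 -> match: F0=1 F1=0 F2=0 F3=1; commitIndex=1
Op 4: F3 acks idx 3 -> match: F0=1 F1=0 F2=0 F3=3; commitIndex=1
Op 5: F2 acks idx 2 -> match: F0=1 F1=0 F2=2 F3=3; commitIndex=2
Op 6: append 3 -> log_len=6
Op 7: F1 acks idx 1 -> match: F0=1 F1=1 F2=2 F3=3; commitIndex=2
Op 8: F2 acks idx 5 -> match: F0=1 F1=1 F2=5 F3=3; commitIndex=3
Op 9: append 3 -> log_len=9
Op 10: F2 acks idx 8 -> match: F0=1 F1=1 F2=8 F3=3; commitIndex=3
Op 11: append 3 -> log_len=12
Op 12: F2 acks idx 6 -> match: F0=1 F1=1 F2=8 F3=3; commitIndex=3

Answer: 11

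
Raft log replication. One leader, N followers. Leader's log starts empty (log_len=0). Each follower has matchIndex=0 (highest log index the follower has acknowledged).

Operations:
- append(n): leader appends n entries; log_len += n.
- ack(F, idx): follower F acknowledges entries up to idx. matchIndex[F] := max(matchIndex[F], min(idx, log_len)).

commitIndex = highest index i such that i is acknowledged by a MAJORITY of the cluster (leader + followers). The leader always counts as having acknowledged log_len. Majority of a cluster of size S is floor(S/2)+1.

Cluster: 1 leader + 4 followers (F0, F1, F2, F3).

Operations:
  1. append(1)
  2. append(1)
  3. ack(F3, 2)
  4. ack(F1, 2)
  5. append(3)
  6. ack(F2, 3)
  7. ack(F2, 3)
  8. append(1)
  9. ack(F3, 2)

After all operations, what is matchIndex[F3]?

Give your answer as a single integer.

Op 1: append 1 -> log_len=1
Op 2: append 1 -> log_len=2
Op 3: F3 acks idx 2 -> match: F0=0 F1=0 F2=0 F3=2; commitIndex=0
Op 4: F1 acks idx 2 -> match: F0=0 F1=2 F2=0 F3=2; commitIndex=2
Op 5: append 3 -> log_len=5
Op 6: F2 acks idx 3 -> match: F0=0 F1=2 F2=3 F3=2; commitIndex=2
Op 7: F2 acks idx 3 -> match: F0=0 F1=2 F2=3 F3=2; commitIndex=2
Op 8: append 1 -> log_len=6
Op 9: F3 acks idx 2 -> match: F0=0 F1=2 F2=3 F3=2; commitIndex=2

Answer: 2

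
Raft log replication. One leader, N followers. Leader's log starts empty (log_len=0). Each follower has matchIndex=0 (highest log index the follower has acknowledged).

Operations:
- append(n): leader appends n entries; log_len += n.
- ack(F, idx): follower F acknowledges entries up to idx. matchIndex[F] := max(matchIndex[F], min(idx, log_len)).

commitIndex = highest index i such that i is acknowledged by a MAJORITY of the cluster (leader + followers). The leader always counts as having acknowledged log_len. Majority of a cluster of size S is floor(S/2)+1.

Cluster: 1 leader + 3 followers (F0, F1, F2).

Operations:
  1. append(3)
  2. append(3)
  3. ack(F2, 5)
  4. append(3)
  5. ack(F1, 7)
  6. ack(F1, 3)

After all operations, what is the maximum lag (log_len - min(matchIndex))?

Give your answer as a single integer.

Answer: 9

Derivation:
Op 1: append 3 -> log_len=3
Op 2: append 3 -> log_len=6
Op 3: F2 acks idx 5 -> match: F0=0 F1=0 F2=5; commitIndex=0
Op 4: append 3 -> log_len=9
Op 5: F1 acks idx 7 -> match: F0=0 F1=7 F2=5; commitIndex=5
Op 6: F1 acks idx 3 -> match: F0=0 F1=7 F2=5; commitIndex=5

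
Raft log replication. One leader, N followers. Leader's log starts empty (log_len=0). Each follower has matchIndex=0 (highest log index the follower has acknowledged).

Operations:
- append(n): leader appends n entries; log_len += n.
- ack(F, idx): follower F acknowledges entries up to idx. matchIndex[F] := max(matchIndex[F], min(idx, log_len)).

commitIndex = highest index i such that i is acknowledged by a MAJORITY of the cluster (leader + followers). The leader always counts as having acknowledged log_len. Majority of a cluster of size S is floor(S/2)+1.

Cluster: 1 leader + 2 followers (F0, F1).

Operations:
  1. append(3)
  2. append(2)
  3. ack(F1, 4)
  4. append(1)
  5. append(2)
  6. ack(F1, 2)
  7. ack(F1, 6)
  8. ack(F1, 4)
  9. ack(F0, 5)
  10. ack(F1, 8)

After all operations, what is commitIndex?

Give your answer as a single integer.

Answer: 8

Derivation:
Op 1: append 3 -> log_len=3
Op 2: append 2 -> log_len=5
Op 3: F1 acks idx 4 -> match: F0=0 F1=4; commitIndex=4
Op 4: append 1 -> log_len=6
Op 5: append 2 -> log_len=8
Op 6: F1 acks idx 2 -> match: F0=0 F1=4; commitIndex=4
Op 7: F1 acks idx 6 -> match: F0=0 F1=6; commitIndex=6
Op 8: F1 acks idx 4 -> match: F0=0 F1=6; commitIndex=6
Op 9: F0 acks idx 5 -> match: F0=5 F1=6; commitIndex=6
Op 10: F1 acks idx 8 -> match: F0=5 F1=8; commitIndex=8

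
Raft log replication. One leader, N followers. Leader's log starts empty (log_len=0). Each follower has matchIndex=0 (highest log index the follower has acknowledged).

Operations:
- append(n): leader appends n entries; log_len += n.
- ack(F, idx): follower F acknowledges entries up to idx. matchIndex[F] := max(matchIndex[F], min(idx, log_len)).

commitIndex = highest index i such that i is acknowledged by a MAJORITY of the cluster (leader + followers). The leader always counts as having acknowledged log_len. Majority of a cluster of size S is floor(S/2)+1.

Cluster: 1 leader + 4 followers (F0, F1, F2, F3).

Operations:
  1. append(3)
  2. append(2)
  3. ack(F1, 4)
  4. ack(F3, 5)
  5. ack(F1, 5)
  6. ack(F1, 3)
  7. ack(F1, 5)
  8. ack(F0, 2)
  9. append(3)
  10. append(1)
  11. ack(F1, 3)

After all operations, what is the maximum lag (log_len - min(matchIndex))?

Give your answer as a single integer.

Answer: 9

Derivation:
Op 1: append 3 -> log_len=3
Op 2: append 2 -> log_len=5
Op 3: F1 acks idx 4 -> match: F0=0 F1=4 F2=0 F3=0; commitIndex=0
Op 4: F3 acks idx 5 -> match: F0=0 F1=4 F2=0 F3=5; commitIndex=4
Op 5: F1 acks idx 5 -> match: F0=0 F1=5 F2=0 F3=5; commitIndex=5
Op 6: F1 acks idx 3 -> match: F0=0 F1=5 F2=0 F3=5; commitIndex=5
Op 7: F1 acks idx 5 -> match: F0=0 F1=5 F2=0 F3=5; commitIndex=5
Op 8: F0 acks idx 2 -> match: F0=2 F1=5 F2=0 F3=5; commitIndex=5
Op 9: append 3 -> log_len=8
Op 10: append 1 -> log_len=9
Op 11: F1 acks idx 3 -> match: F0=2 F1=5 F2=0 F3=5; commitIndex=5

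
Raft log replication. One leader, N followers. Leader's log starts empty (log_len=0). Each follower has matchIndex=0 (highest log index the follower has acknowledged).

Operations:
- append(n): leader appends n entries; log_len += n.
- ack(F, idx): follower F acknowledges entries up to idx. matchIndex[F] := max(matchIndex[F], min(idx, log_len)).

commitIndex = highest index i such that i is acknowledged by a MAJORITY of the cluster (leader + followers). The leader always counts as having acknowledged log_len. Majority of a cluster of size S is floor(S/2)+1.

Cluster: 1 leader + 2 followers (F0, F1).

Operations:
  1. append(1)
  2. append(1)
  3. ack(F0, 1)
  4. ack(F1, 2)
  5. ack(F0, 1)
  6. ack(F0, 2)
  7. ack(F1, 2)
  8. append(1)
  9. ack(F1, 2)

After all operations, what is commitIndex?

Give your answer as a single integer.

Op 1: append 1 -> log_len=1
Op 2: append 1 -> log_len=2
Op 3: F0 acks idx 1 -> match: F0=1 F1=0; commitIndex=1
Op 4: F1 acks idx 2 -> match: F0=1 F1=2; commitIndex=2
Op 5: F0 acks idx 1 -> match: F0=1 F1=2; commitIndex=2
Op 6: F0 acks idx 2 -> match: F0=2 F1=2; commitIndex=2
Op 7: F1 acks idx 2 -> match: F0=2 F1=2; commitIndex=2
Op 8: append 1 -> log_len=3
Op 9: F1 acks idx 2 -> match: F0=2 F1=2; commitIndex=2

Answer: 2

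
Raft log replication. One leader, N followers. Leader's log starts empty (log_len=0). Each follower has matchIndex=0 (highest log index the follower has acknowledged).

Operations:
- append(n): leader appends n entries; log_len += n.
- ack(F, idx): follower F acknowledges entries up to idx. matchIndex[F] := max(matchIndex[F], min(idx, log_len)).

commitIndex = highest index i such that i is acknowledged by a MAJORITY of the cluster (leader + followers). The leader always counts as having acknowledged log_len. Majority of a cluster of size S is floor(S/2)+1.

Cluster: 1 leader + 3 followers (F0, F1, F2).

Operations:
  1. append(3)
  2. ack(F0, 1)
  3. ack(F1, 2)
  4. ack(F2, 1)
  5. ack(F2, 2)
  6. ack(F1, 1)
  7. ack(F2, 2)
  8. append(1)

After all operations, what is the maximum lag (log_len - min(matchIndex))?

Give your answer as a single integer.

Answer: 3

Derivation:
Op 1: append 3 -> log_len=3
Op 2: F0 acks idx 1 -> match: F0=1 F1=0 F2=0; commitIndex=0
Op 3: F1 acks idx 2 -> match: F0=1 F1=2 F2=0; commitIndex=1
Op 4: F2 acks idx 1 -> match: F0=1 F1=2 F2=1; commitIndex=1
Op 5: F2 acks idx 2 -> match: F0=1 F1=2 F2=2; commitIndex=2
Op 6: F1 acks idx 1 -> match: F0=1 F1=2 F2=2; commitIndex=2
Op 7: F2 acks idx 2 -> match: F0=1 F1=2 F2=2; commitIndex=2
Op 8: append 1 -> log_len=4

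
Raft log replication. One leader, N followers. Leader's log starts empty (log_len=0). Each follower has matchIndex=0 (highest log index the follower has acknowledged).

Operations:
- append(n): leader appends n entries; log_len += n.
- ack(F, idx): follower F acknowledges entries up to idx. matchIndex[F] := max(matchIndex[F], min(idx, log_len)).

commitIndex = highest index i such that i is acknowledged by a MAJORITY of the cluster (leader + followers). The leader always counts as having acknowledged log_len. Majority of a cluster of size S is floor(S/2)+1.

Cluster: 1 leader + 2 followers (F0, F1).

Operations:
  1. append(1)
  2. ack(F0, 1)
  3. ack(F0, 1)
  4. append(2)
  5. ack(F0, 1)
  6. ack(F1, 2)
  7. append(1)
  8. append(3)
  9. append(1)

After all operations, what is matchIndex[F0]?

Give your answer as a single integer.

Op 1: append 1 -> log_len=1
Op 2: F0 acks idx 1 -> match: F0=1 F1=0; commitIndex=1
Op 3: F0 acks idx 1 -> match: F0=1 F1=0; commitIndex=1
Op 4: append 2 -> log_len=3
Op 5: F0 acks idx 1 -> match: F0=1 F1=0; commitIndex=1
Op 6: F1 acks idx 2 -> match: F0=1 F1=2; commitIndex=2
Op 7: append 1 -> log_len=4
Op 8: append 3 -> log_len=7
Op 9: append 1 -> log_len=8

Answer: 1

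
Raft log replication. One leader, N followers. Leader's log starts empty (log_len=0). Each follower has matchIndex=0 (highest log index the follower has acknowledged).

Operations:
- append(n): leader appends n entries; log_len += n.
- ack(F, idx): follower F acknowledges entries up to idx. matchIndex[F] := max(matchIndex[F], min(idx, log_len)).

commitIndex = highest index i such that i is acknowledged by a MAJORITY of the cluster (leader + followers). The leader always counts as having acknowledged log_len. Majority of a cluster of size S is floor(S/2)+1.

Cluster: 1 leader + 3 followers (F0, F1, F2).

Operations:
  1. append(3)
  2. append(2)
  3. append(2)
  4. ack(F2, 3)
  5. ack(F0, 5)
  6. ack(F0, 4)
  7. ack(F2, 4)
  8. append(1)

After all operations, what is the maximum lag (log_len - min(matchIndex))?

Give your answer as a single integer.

Op 1: append 3 -> log_len=3
Op 2: append 2 -> log_len=5
Op 3: append 2 -> log_len=7
Op 4: F2 acks idx 3 -> match: F0=0 F1=0 F2=3; commitIndex=0
Op 5: F0 acks idx 5 -> match: F0=5 F1=0 F2=3; commitIndex=3
Op 6: F0 acks idx 4 -> match: F0=5 F1=0 F2=3; commitIndex=3
Op 7: F2 acks idx 4 -> match: F0=5 F1=0 F2=4; commitIndex=4
Op 8: append 1 -> log_len=8

Answer: 8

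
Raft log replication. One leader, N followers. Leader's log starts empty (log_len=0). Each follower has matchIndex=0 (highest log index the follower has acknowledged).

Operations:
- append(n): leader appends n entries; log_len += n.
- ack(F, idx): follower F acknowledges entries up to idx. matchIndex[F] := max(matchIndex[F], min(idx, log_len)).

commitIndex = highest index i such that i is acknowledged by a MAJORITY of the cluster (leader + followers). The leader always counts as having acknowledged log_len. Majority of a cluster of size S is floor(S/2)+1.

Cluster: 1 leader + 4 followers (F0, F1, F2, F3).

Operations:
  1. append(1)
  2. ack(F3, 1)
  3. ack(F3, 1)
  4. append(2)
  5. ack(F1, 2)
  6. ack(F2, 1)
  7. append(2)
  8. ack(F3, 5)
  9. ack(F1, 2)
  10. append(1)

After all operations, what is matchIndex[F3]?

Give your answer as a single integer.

Op 1: append 1 -> log_len=1
Op 2: F3 acks idx 1 -> match: F0=0 F1=0 F2=0 F3=1; commitIndex=0
Op 3: F3 acks idx 1 -> match: F0=0 F1=0 F2=0 F3=1; commitIndex=0
Op 4: append 2 -> log_len=3
Op 5: F1 acks idx 2 -> match: F0=0 F1=2 F2=0 F3=1; commitIndex=1
Op 6: F2 acks idx 1 -> match: F0=0 F1=2 F2=1 F3=1; commitIndex=1
Op 7: append 2 -> log_len=5
Op 8: F3 acks idx 5 -> match: F0=0 F1=2 F2=1 F3=5; commitIndex=2
Op 9: F1 acks idx 2 -> match: F0=0 F1=2 F2=1 F3=5; commitIndex=2
Op 10: append 1 -> log_len=6

Answer: 5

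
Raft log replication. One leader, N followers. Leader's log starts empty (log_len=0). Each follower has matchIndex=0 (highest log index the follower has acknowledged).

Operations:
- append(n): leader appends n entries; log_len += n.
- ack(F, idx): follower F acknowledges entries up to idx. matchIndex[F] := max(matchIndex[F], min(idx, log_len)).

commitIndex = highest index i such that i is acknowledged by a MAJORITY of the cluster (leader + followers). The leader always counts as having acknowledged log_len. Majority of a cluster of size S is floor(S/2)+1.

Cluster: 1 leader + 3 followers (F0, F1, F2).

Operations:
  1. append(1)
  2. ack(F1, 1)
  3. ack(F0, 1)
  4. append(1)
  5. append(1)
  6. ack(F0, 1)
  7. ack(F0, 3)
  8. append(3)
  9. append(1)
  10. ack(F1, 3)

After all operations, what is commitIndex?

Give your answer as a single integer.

Op 1: append 1 -> log_len=1
Op 2: F1 acks idx 1 -> match: F0=0 F1=1 F2=0; commitIndex=0
Op 3: F0 acks idx 1 -> match: F0=1 F1=1 F2=0; commitIndex=1
Op 4: append 1 -> log_len=2
Op 5: append 1 -> log_len=3
Op 6: F0 acks idx 1 -> match: F0=1 F1=1 F2=0; commitIndex=1
Op 7: F0 acks idx 3 -> match: F0=3 F1=1 F2=0; commitIndex=1
Op 8: append 3 -> log_len=6
Op 9: append 1 -> log_len=7
Op 10: F1 acks idx 3 -> match: F0=3 F1=3 F2=0; commitIndex=3

Answer: 3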